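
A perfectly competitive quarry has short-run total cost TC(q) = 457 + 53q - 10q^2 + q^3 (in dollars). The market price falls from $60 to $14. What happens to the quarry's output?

MC = 53 - 20q + 3q^2; the shutdown threshold is min AVC = $28 (at q = 5).
With P = $60 above the shutdown price, P = MC gives q = 7.
At P = $14 < min AVC = $28, price no longer covers variable cost at any output, so the firm shuts down: q = 0.

Output falls from 7 to 0 (the firm shuts down)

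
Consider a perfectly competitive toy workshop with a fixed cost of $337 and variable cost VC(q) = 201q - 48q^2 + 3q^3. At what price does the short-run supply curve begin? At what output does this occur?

$9 per unit, at q = 8

The shutdown price is the minimum of AVC. VC = 201q - 48q^2 + 3q^3, so AVC = 201 - 48q + 3q^2.
dAVC/dq = -48 + 6q = 0 gives q = 8. min AVC = 201 - 48·8 + 3·8^2 = 9.
For P < $9 the firm produces nothing.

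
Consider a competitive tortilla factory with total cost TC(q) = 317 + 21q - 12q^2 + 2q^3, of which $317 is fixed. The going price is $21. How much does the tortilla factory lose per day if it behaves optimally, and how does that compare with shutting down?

Profit = -$253 at q = 4

AVC = 21 - 12q + 2q^2 has its minimum $3 at q = 3; price $21 clears that bar, so the firm operates.
With MC = 21 - 24q + 6q^2, P = MC on the upward-sloping part at q* = 4.
TR = 21·4 = 84. TC = 317 + 20 = 337. Profit = 84 − 337 = -$253.
By producing, the firm covers all variable cost plus $64 of fixed cost; shutting down would lose the full $317.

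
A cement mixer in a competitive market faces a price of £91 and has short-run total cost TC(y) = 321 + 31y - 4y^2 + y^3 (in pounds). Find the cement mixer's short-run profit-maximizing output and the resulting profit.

Profit = -£33 at y = 6

AVC = 31 - 4y + y^2; min AVC = £27 at y = 2. Since P = £91 ≥ min AVC, the firm produces.
MC = 31 - 8y + 3y^2. Setting P = MC and taking the root on the rising branch gives y* = 6.
TR = 91·6 = 546. TC = 321 + 258 = 579. Profit = 546 − 579 = -£33.
By producing, the firm covers all variable cost plus £288 of fixed cost; shutting down would lose the full £321.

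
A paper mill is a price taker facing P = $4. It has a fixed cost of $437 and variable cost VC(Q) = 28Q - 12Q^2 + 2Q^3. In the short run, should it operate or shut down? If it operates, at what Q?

Shut down

From TC, MC = TC'(Q) = 28 - 24Q + 6Q^2 and AVC = VC/Q = 28 - 12Q + 2Q^2.
AVC hits its minimum where MC = AVC, at Q = 3, giving min AVC = 28 - 12·3 + 2·3^2 = $10.
Since P = $4 < min AVC = $10, price fails to cover variable cost at any output.
Best response: produce nothing and absorb the $437 fixed cost.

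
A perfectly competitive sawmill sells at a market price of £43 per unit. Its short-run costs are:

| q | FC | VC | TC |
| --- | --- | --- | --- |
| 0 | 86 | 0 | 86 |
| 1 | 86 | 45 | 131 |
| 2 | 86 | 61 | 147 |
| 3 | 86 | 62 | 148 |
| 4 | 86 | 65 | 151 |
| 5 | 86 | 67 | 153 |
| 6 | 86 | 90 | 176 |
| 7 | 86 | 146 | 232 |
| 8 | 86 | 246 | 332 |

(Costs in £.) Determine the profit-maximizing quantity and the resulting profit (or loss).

q = 6; profit = £82

Profit at each row (π = 43q − TC): q=0: -86; q=1: -88; q=2: -61; q=3: -19; q=4: 21; q=5: 62; q=6: 82; q=7: 69; q=8: 12.
Profit is maximized at q = 6. AVC there is 90/6 = £15 ≤ P, so producing beats shutting down (which would give -£86).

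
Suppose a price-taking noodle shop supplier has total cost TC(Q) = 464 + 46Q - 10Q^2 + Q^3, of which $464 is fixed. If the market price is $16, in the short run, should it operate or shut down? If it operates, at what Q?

Shut down

Variable cost is VC = 46Q - 10Q^2 + Q^3, so AVC = VC/Q = 46 - 10Q + Q^2 and MC = dTC/dQ = 46 - 20Q + 3Q^2.
The AVC parabola has its vertex at Q = 10/2 = 5, where AVC = 46 - 10·5 + 5^2 = $21.
Since P = $16 < min AVC = $21, price fails to cover variable cost at any output.
Shutting down limits the loss to fixed cost, $464.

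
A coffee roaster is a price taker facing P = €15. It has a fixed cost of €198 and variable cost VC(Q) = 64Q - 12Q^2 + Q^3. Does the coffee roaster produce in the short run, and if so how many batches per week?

Shut down

From TC, MC = TC'(Q) = 64 - 24Q + 3Q^2 and AVC = VC/Q = 64 - 12Q + Q^2.
AVC is minimized where dAVC/dQ = -12 + 2Q = 0, at Q = 6; min AVC = 64 - 12·6 + 6^2 = €28.
Since P = €15 < min AVC = €28, price fails to cover variable cost at any output.
The firm minimizes its loss by shutting down and losing only its fixed cost of €198.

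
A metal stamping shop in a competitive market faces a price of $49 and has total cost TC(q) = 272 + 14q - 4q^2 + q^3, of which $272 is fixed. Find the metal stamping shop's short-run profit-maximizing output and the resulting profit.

AVC = 14 - 4q + q^2; min AVC = $10 at q = 2. Since P = $49 ≥ min AVC, the firm produces.
MC = 14 - 8q + 3q^2. Setting P = MC and taking the root on the rising branch gives q* = 5.
TR = 49·5 = 245. TC = 272 + 95 = 367. Profit = 245 − 367 = -$122.
Shutting down would mean losing the fixed cost of $272, so operating at a loss of $122 is better by $150.

Profit = -$122 at q = 5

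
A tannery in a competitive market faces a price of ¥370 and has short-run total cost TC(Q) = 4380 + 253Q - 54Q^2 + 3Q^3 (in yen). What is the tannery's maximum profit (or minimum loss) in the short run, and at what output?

AVC = 253 - 54Q + 3Q^2; min AVC = ¥10 at Q = 9. Since P = ¥370 ≥ min AVC, the firm produces.
With MC = 253 - 108Q + 9Q^2, P = MC on the upward-sloping part at Q* = 13.
TR = 370·13 = 4810. TC = 4380 + 754 = 5134. Profit = 4810 − 5134 = -¥324.
By producing, the firm covers all variable cost plus ¥4056 of fixed cost; shutting down would lose the full ¥4380.

Profit = -¥324 at Q = 13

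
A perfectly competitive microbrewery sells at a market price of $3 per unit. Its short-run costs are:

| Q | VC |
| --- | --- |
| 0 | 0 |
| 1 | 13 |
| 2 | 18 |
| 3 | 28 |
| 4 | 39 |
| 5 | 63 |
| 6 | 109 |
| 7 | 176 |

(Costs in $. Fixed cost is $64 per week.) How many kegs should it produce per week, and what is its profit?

Q = 0 (shut down); profit = -$64

Compute π = P·Q − TC at each output: Q=0: -64; Q=1: -74; Q=2: -76; Q=3: -83; Q=4: -91; Q=5: -112; Q=6: -155; Q=7: -219.
Profit is highest at Q = 0. Equivalently, the lowest AVC in the table is 18/2 ≈ $9 at Q = 2, and P = $3 falls below it — price never covers variable cost, so the firm shuts down and loses only its fixed cost.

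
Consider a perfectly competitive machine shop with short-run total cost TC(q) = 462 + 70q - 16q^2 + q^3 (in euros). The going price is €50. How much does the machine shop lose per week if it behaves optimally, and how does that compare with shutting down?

Profit = -€62 at q = 10

AVC = 70 - 16q + q^2; min AVC = €6 at q = 8. Since P = €50 ≥ min AVC, the firm produces.
With MC = 70 - 32q + 3q^2, P = MC on the upward-sloping part at q* = 10.
TR = 50·10 = 500. TC = 462 + 100 = 562. Profit = 500 − 562 = -€62.
Shutting down would mean losing the fixed cost of €462, so operating at a loss of €62 is better by €400.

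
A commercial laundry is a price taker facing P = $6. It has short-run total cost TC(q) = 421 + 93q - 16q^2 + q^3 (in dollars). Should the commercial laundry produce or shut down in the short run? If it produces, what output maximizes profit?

Shut down

From TC, MC = TC'(q) = 93 - 32q + 3q^2 and AVC = VC/q = 93 - 16q + q^2.
AVC is minimized where dAVC/dq = -16 + 2q = 0, at q = 8; min AVC = 93 - 16·8 + 8^2 = $29.
P = $6 lies below min AVC = $29; no output level covers variable cost.
Best response: produce nothing and absorb the $421 fixed cost.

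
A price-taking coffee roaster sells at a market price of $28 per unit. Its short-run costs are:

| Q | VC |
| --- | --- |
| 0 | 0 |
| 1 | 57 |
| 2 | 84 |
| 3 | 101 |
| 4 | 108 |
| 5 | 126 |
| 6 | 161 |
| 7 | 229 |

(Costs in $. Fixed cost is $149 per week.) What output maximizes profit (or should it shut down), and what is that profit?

Compute π = P·Q − TC at each output: Q=0: -149; Q=1: -178; Q=2: -177; Q=3: -166; Q=4: -145; Q=5: -135; Q=6: -142; Q=7: -182.
Profit is maximized at Q = 5. AVC there is 126/5 = $25.20 ≤ P, so producing beats shutting down (which would give -$149).

Q = 5; profit = -$135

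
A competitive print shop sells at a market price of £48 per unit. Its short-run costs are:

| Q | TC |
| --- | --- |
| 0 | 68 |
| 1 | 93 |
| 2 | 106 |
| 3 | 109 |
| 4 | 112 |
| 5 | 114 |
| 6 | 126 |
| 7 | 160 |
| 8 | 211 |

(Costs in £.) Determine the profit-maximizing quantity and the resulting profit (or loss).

Q = 7; profit = £176

Compute π = P·Q − TC at each output: Q=0: -68; Q=1: -45; Q=2: -10; Q=3: 35; Q=4: 80; Q=5: 126; Q=6: 162; Q=7: 176; Q=8: 173.
Profit is maximized at Q = 7. AVC there is 92/7 = £13.14 ≤ P, so producing beats shutting down (which would give -£68).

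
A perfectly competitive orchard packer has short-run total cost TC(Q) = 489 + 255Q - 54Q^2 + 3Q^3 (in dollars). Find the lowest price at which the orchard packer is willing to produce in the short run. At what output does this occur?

The firm shuts down when price falls below the minimum of average variable cost. AVC = VC/Q = 255 - 54Q + 3Q^2.
dAVC/dQ = -54 + 6Q = 0 gives Q = 9. min AVC = 255 - 54·9 + 3·9^2 = 12.
The firm shuts down for any P below $12.

$12 per unit, at Q = 9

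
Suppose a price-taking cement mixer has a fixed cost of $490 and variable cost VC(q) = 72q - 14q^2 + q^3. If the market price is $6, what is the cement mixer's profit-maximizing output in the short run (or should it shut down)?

Variable cost is VC = 72q - 14q^2 + q^3, so AVC = VC/q = 72 - 14q + q^2 and MC = dTC/dq = 72 - 28q + 3q^2.
AVC is minimized where dAVC/dq = -14 + 2q = 0, at q = 7; min AVC = 72 - 14·7 + 7^2 = $23.
With P < min AVC ($6 < $23), every unit sold adds to the loss.
The firm minimizes its loss by shutting down and losing only its fixed cost of $490.

Shut down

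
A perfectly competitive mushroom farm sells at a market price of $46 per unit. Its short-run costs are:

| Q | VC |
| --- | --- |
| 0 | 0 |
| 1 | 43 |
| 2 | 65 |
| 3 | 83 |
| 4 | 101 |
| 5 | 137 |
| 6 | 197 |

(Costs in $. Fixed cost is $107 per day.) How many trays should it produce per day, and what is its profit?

Tabulate TR − TC: Q=0: -107; Q=1: -104; Q=2: -80; Q=3: -52; Q=4: -24; Q=5: -14; Q=6: -28.
Profit is maximized at Q = 5. AVC there is 137/5 = $27.40 ≤ P, so producing beats shutting down (which would give -$107).

Q = 5; profit = -$14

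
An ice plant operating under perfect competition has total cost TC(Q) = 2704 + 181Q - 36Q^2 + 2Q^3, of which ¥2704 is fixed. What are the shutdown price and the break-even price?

AVC = 181 - 36Q + 2Q^2; minimized at Q = 9, giving min AVC = ¥19. That is the shutdown price.
ATC = 2704/Q + 181 - 36Q + 2Q^2. Setting dATC/dQ = −2704/Q^2 − 36 + 4Q = 0 gives Q = 13 (since 4·13^3 − 36·13^2 = 2704).
min ATC = 2704/13 + 181 − 36·13 + 2·13^2 = ¥259. That is the break-even price.
For ¥19 ≤ P < ¥259 the firm produces at a loss; below ¥19 it shuts down.

Shutdown price = ¥19; break-even price = ¥259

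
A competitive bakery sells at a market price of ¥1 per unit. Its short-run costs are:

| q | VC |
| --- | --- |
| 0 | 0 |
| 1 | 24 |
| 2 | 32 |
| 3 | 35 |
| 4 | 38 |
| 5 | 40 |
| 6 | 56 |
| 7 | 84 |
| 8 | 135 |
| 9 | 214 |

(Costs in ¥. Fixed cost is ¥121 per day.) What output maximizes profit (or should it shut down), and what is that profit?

q = 0 (shut down); profit = -¥121

Tabulate TR − TC: q=0: -121; q=1: -144; q=2: -151; q=3: -153; q=4: -155; q=5: -156; q=6: -171; q=7: -198; q=8: -248; q=9: -326.
Profit is highest at q = 0. Equivalently, the lowest AVC in the table is 40/5 ≈ ¥8 at q = 5, and P = ¥1 falls below it — price never covers variable cost, so the firm shuts down and loses only its fixed cost.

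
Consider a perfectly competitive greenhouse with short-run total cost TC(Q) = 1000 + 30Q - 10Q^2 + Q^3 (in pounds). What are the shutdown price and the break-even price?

AVC = 30 - 10Q + Q^2; minimized at Q = 5, giving min AVC = £5. That is the shutdown price.
ATC = 1000/Q + 30 - 10Q + Q^2. Setting dATC/dQ = −1000/Q^2 − 10 + 2Q = 0 gives Q = 10 (since 2·10^3 − 10·10^2 = 1000).
min ATC = 1000/10 + 30 − 10·10 + 10^2 = £130. That is the break-even price.
For £5 ≤ P < £130 the firm produces at a loss; below £5 it shuts down.

Shutdown price = £5; break-even price = £130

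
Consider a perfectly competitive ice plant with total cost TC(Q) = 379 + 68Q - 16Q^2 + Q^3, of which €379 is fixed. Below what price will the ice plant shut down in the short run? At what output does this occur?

The firm shuts down when price falls below the minimum of average variable cost. AVC = VC/Q = 68 - 16Q + Q^2.
dAVC/dQ = -16 + 2Q = 0 gives Q = 8. min AVC = 68 - 16·8 + 8^2 = 4.
For P < €4 the firm produces nothing.

€4 per unit, at Q = 8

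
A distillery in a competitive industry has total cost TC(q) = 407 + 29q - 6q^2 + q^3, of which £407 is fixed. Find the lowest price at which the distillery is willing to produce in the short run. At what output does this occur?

£20 per unit, at q = 3

Short-run supply begins at min AVC. From VC = 29q - 6q^2 + q^3, AVC = 29 - 6q + q^2.
At the minimum of AVC, MC = AVC. MC = 29 - 12q + 3q^2; setting MC = AVC gives 2q^2 - 6q = 0, so q = 3. min AVC = 20.
So the shutdown price is £20.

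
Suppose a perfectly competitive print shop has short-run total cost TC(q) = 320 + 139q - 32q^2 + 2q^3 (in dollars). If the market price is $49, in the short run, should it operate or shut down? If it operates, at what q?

Strip out fixed cost: VC = 139q - 32q^2 + 2q^3. Then AVC = 139 - 32q + 2q^2 and MC = 139 - 64q + 6q^2.
The AVC parabola has its vertex at q = 32/4 = 8, where AVC = 139 - 32·8 + 2·8^2 = $11.
Because $49 ≥ $11, revenue can cover variable cost; the firm operates.
P = MC gives 90 - 64q + 6q^2 = 0, with roots 5/3 and 9. Take the larger (rising MC): q* = 9.
Check: AVC at q = 9 is $13 ≤ P, so revenue covers variable cost.
Profit = P·q − TC = 49·9 − 437 = $4.

Produce at q = 9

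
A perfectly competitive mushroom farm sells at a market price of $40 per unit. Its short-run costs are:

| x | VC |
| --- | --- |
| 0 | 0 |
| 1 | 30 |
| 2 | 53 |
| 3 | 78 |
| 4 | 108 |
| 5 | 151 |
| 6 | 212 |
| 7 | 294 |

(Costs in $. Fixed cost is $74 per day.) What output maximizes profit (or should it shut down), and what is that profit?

Profit at each row (π = 40x − TC): x=0: -74; x=1: -64; x=2: -47; x=3: -32; x=4: -22; x=5: -25; x=6: -46; x=7: -88.
Profit is maximized at x = 4. AVC there is 108/4 = $27 ≤ P, so producing beats shutting down (which would give -$74).

x = 4; profit = -$22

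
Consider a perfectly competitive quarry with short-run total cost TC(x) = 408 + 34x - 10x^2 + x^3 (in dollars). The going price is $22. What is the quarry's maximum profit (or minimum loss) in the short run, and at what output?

AVC = 34 - 10x + x^2 has its minimum $9 at x = 5; price $22 clears that bar, so the firm operates.
With MC = 34 - 20x + 3x^2, P = MC on the upward-sloping part at x* = 6.
TR = 22·6 = 132. TC = 408 + 60 = 468. Profit = 132 − 468 = -$336.
Shutting down would mean losing the fixed cost of $408, so operating at a loss of $336 is better by $72.

Profit = -$336 at x = 6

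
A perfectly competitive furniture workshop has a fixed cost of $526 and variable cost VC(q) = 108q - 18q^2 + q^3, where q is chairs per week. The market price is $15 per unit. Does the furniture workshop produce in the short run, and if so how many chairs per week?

Shut down

Variable cost is VC = 108q - 18q^2 + q^3, so AVC = VC/q = 108 - 18q + q^2 and MC = dTC/dq = 108 - 36q + 3q^2.
The AVC parabola has its vertex at q = 18/2 = 9, where AVC = 108 - 18·9 + 9^2 = $27.
With P < min AVC ($15 < $27), every unit sold adds to the loss.
Shutting down limits the loss to fixed cost, $526.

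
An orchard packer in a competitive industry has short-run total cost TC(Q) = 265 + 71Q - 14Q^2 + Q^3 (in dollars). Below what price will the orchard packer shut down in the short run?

Short-run supply begins at min AVC. From VC = 71Q - 14Q^2 + Q^3, AVC = 71 - 14Q + Q^2.
At the minimum of AVC, MC = AVC. MC = 71 - 28Q + 3Q^2; setting MC = AVC gives 2Q^2 - 14Q = 0, so Q = 7. min AVC = 22.
For P < $22 the firm produces nothing.

$22 per unit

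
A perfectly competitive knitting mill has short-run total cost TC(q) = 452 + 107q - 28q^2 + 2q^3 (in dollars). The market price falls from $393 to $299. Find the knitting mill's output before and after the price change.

Output falls from 13 to 12

AVC = 107 - 28q + 2q^2, minimized at q = 7 where min AVC = $9. MC = 107 - 56q + 6q^2.
With P = $393 above the shutdown price, P = MC gives q = 13.
At P = $299 ≥ min AVC, set P = MC: q = 12. The firm stays open but cuts output.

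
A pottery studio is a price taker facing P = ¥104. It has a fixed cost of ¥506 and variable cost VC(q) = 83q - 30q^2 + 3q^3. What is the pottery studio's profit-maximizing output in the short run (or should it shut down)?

Produce at q = 7

From TC, MC = TC'(q) = 83 - 60q + 9q^2 and AVC = VC/q = 83 - 30q + 3q^2.
AVC is minimized where dAVC/dq = -30 + 6q = 0, at q = 5; min AVC = 83 - 30·5 + 3·5^2 = ¥8.
Because ¥104 ≥ ¥8, revenue can cover variable cost; the firm operates.
Solving P = MC: -21 - 60q + 9q^2 = 0 ⇒ q = -1/3 or 7. On the upward-sloping branch, q* = 7.
Check: AVC at q = 7 is ¥20 ≤ P, so revenue covers variable cost.
Profit = P·q − TC = 104·7 − 646 = ¥82.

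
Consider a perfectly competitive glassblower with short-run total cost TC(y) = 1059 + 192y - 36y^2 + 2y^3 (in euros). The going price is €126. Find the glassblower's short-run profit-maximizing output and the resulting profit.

AVC = 192 - 36y + 2y^2 has its minimum €30 at y = 9; price €126 clears that bar, so the firm operates.
MC = 192 - 72y + 6y^2. Setting P = MC and taking the root on the rising branch gives y* = 11.
TR = 126·11 = 1386. TC = 1059 + 418 = 1477. Profit = 1386 − 1477 = -€91.
Shutting down would mean losing the fixed cost of €1059, so operating at a loss of €91 is better by €968.

Profit = -€91 at y = 11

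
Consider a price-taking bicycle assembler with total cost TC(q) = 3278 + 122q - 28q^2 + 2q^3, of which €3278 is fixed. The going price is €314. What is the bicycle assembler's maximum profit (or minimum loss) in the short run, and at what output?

AVC = 122 - 28q + 2q^2 has its minimum €24 at q = 7; price €314 clears that bar, so the firm operates.
With MC = 122 - 56q + 6q^2, P = MC on the upward-sloping part at q* = 12.
TR = 314·12 = 3768. TC = 3278 + 888 = 4166. Profit = 3768 − 4166 = -€398.
By producing, the firm covers all variable cost plus €2880 of fixed cost; shutting down would lose the full €3278.

Profit = -€398 at q = 12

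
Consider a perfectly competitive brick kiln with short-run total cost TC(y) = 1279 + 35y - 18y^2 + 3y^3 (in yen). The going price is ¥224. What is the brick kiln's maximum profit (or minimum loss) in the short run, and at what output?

Profit = -¥103 at y = 7

AVC = 35 - 18y + 3y^2; min AVC = ¥8 at y = 3. Since P = ¥224 ≥ min AVC, the firm produces.
With MC = 35 - 36y + 9y^2, P = MC on the upward-sloping part at y* = 7.
TR = 224·7 = 1568. TC = 1279 + 392 = 1671. Profit = 1568 − 1671 = -¥103.
Shutting down would mean losing the fixed cost of ¥1279, so operating at a loss of ¥103 is better by ¥1176.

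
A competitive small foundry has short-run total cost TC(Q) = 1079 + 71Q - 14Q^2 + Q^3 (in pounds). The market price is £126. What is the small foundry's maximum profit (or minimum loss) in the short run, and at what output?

AVC = 71 - 14Q + Q^2 has its minimum £22 at Q = 7; price £126 clears that bar, so the firm operates.
MC = 71 - 28Q + 3Q^2. Setting P = MC and taking the root on the rising branch gives Q* = 11.
TR = 126·11 = 1386. TC = 1079 + 418 = 1497. Profit = 1386 − 1497 = -£111.
By producing, the firm covers all variable cost plus £968 of fixed cost; shutting down would lose the full £1079.

Profit = -£111 at Q = 11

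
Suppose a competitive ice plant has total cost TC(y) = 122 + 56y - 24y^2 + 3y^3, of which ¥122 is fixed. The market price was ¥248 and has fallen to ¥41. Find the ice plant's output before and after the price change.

AVC = 56 - 24y + 3y^2, minimized at y = 4 where min AVC = ¥8. MC = 56 - 48y + 9y^2.
At P = ¥248 ≥ min AVC, set P = MC on the rising branch: y = 8.
At P = ¥41 ≥ min AVC, set P = MC: y = 5. The firm stays open but cuts output.

Output falls from 8 to 5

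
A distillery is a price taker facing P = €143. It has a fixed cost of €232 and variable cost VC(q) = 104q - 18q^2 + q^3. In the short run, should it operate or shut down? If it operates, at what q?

Variable cost is VC = 104q - 18q^2 + q^3, so AVC = VC/q = 104 - 18q + q^2 and MC = dTC/dq = 104 - 36q + 3q^2.
The AVC parabola has its vertex at q = 18/2 = 9, where AVC = 104 - 18·9 + 9^2 = €23.
Since P = €143 ≥ min AVC = €23, price covers variable cost and the firm should produce.
P = MC gives -39 - 36q + 3q^2 = 0, with roots -1 and 13. Take the larger (rising MC): q* = 13.
Check: AVC at q = 13 is €39 ≤ P, so revenue covers variable cost.
Profit = P·q − TC = 143·13 − 739 = €1120.

Produce at q = 13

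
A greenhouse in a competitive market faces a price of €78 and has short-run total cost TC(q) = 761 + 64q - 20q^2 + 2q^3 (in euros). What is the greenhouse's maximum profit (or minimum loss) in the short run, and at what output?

Profit = -€369 at q = 7

AVC = 64 - 20q + 2q^2 has its minimum €14 at q = 5; price €78 clears that bar, so the firm operates.
With MC = 64 - 40q + 6q^2, P = MC on the upward-sloping part at q* = 7.
TR = 78·7 = 546. TC = 761 + 154 = 915. Profit = 546 − 915 = -€369.
That loss of €369 beats the €761 the firm would lose by shutting down; producing recovers €392 of fixed cost.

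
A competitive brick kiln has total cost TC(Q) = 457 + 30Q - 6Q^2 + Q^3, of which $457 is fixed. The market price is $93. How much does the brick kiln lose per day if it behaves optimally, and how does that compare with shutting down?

AVC = 30 - 6Q + Q^2; min AVC = $21 at Q = 3. Since P = $93 ≥ min AVC, the firm produces.
With MC = 30 - 12Q + 3Q^2, P = MC on the upward-sloping part at Q* = 7.
TR = 93·7 = 651. TC = 457 + 259 = 716. Profit = 651 − 716 = -$65.
By producing, the firm covers all variable cost plus $392 of fixed cost; shutting down would lose the full $457.

Profit = -$65 at Q = 7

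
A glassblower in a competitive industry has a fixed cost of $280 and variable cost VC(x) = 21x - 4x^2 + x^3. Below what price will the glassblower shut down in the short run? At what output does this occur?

$17 per unit, at x = 2

The shutdown price is the minimum of AVC. VC = 21x - 4x^2 + x^3, so AVC = 21 - 4x + x^2.
dAVC/dx = -4 + 2x = 0 gives x = 2. min AVC = 21 - 4·2 + 2^2 = 17.
The firm shuts down for any P below $17.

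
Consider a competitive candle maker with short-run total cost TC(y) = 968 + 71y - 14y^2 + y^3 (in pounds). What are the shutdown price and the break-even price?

Shutdown price = min AVC. AVC = 71 - 14y + y^2, with vertex at y = 7 and minimum £22.
ATC = 968/y + 71 - 14y + y^2. Setting dATC/dy = −968/y^2 − 14 + 2y = 0 gives y = 11 (since 2·11^3 − 14·11^2 = 968).
min ATC = 968/11 + 71 − 14·11 + 11^2 = £126. That is the break-even price.
For £22 ≤ P < £126 the firm produces at a loss; below £22 it shuts down.

Shutdown price = £22; break-even price = £126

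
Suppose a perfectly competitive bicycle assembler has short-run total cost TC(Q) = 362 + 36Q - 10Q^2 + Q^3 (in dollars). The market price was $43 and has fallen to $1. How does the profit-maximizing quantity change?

Output falls from 7 to 0 (the firm shuts down)

AVC = 36 - 10Q + Q^2, minimized at Q = 5 where min AVC = $11. MC = 36 - 20Q + 3Q^2.
At P = $43 ≥ min AVC, set P = MC on the rising branch: Q = 7.
At P = $1 < min AVC = $11, price no longer covers variable cost at any output, so the firm shuts down: Q = 0.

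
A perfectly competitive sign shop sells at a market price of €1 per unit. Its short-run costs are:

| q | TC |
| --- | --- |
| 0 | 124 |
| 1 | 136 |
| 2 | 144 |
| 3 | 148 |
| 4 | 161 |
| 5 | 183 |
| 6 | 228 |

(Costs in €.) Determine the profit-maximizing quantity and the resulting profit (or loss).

q = 0 (shut down); profit = -€124

Tabulate TR − TC: q=0: -124; q=1: -135; q=2: -142; q=3: -145; q=4: -157; q=5: -178; q=6: -222.
Profit is highest at q = 0. Equivalently, the lowest AVC in the table is 24/3 ≈ €8 at q = 3, and P = €1 falls below it — price never covers variable cost, so the firm shuts down and loses only its fixed cost.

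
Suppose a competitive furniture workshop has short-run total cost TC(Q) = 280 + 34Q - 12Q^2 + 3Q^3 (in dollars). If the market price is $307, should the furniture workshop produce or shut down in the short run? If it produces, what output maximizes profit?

Produce at Q = 7

Strip out fixed cost: VC = 34Q - 12Q^2 + 3Q^3. Then AVC = 34 - 12Q + 3Q^2 and MC = 34 - 24Q + 9Q^2.
The AVC parabola has its vertex at Q = 12/6 = 2, where AVC = 34 - 12·2 + 3·2^2 = $22.
Because $307 ≥ $22, revenue can cover variable cost; the firm operates.
Set P = MC: 307 = 34 - 24Q + 9Q^2 → -273 - 24Q + 9Q^2 = 0. The roots are Q = -13/3 and Q = 7; the profit-maximizing output is on the rising part of MC, so Q* = 7.
Check: AVC at Q = 7 is $97 ≤ P, so revenue covers variable cost.
Profit = P·Q − TC = 307·7 − 959 = $1190.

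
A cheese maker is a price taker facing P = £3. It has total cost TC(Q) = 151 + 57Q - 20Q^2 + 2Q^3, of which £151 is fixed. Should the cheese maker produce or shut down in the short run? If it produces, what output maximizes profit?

Shut down

From TC, MC = TC'(Q) = 57 - 40Q + 6Q^2 and AVC = VC/Q = 57 - 20Q + 2Q^2.
The AVC parabola has its vertex at Q = 20/4 = 5, where AVC = 57 - 20·5 + 2·5^2 = £7.
With P < min AVC (£3 < £7), every unit sold adds to the loss.
Shutting down limits the loss to fixed cost, £151.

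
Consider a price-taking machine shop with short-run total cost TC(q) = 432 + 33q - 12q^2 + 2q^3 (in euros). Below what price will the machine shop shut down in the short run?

€15 per unit

The shutdown price is the minimum of AVC. VC = 33q - 12q^2 + 2q^3, so AVC = 33 - 12q + 2q^2.
At the minimum of AVC, MC = AVC. MC = 33 - 24q + 6q^2; setting MC = AVC gives 4q^2 - 12q = 0, so q = 3. min AVC = 15.
The firm shuts down for any P below €15.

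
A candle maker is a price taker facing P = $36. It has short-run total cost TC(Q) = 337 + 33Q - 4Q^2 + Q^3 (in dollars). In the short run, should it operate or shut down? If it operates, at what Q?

Strip out fixed cost: VC = 33Q - 4Q^2 + Q^3. Then AVC = 33 - 4Q + Q^2 and MC = 33 - 8Q + 3Q^2.
AVC hits its minimum where MC = AVC, at Q = 2, giving min AVC = 33 - 4·2 + 2^2 = $29.
Because $36 ≥ $29, revenue can cover variable cost; the firm operates.
Solving P = MC: -3 - 8Q + 3Q^2 = 0 ⇒ Q = -1/3 or 3. On the upward-sloping branch, Q* = 3.
Check: AVC at Q = 3 is $30 ≤ P, so revenue covers variable cost.
Profit = P·Q − TC = 36·3 − 427 = -$319, a loss, but smaller than the $337 fixed cost the firm would lose by shutting down.

Produce at Q = 3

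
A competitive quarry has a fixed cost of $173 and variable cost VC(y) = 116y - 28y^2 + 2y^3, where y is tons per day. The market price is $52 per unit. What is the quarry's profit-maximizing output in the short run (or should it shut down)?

Produce at y = 8

From TC, MC = TC'(y) = 116 - 56y + 6y^2 and AVC = VC/y = 116 - 28y + 2y^2.
The AVC parabola has its vertex at y = 28/4 = 7, where AVC = 116 - 28·7 + 2·7^2 = $18.
Since P = $52 ≥ min AVC = $18, price covers variable cost and the firm should produce.
Solving P = MC: 64 - 56y + 6y^2 = 0 ⇒ y = 4/3 or 8. On the upward-sloping branch, y* = 8.
Check: AVC at y = 8 is $20 ≤ P, so revenue covers variable cost.
Profit = P·y − TC = 52·8 − 333 = $83.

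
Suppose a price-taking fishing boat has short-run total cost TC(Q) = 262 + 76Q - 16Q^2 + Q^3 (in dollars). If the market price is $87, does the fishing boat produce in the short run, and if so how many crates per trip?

Produce at Q = 11

From TC, MC = TC'(Q) = 76 - 32Q + 3Q^2 and AVC = VC/Q = 76 - 16Q + Q^2.
AVC is minimized where dAVC/dQ = -16 + 2Q = 0, at Q = 8; min AVC = 76 - 16·8 + 8^2 = $12.
P = $87 exceeds min AVC = $12, so the firm stays open.
Solving P = MC: -11 - 32Q + 3Q^2 = 0 ⇒ Q = -1/3 or 11. On the upward-sloping branch, Q* = 11.
Check: AVC at Q = 11 is $21 ≤ P, so revenue covers variable cost.
Profit = P·Q − TC = 87·11 − 493 = $464.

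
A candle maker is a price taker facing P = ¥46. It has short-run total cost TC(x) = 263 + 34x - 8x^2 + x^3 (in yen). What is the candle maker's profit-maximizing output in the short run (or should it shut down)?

From TC, MC = TC'(x) = 34 - 16x + 3x^2 and AVC = VC/x = 34 - 8x + x^2.
AVC is minimized where dAVC/dx = -8 + 2x = 0, at x = 4; min AVC = 34 - 8·4 + 4^2 = ¥18.
P = ¥46 exceeds min AVC = ¥18, so the firm stays open.
Solving P = MC: -12 - 16x + 3x^2 = 0 ⇒ x = -2/3 or 6. On the upward-sloping branch, x* = 6.
Check: AVC at x = 6 is ¥22 ≤ P, so revenue covers variable cost.
Profit = P·x − TC = 46·6 − 395 = -¥119, a loss, but smaller than the ¥263 fixed cost the firm would lose by shutting down.

Produce at x = 6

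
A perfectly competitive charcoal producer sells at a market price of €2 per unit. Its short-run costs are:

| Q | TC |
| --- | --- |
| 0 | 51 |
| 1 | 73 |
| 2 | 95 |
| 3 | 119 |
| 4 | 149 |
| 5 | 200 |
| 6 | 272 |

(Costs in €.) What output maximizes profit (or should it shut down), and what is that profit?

Q = 0 (shut down); profit = -€51

Profit at each row (π = 2Q − TC): Q=0: -51; Q=1: -71; Q=2: -91; Q=3: -113; Q=4: -141; Q=5: -190; Q=6: -260.
Profit is highest at Q = 0. Equivalently, the lowest AVC in the table is 22/1 ≈ €22 at Q = 1, and P = €2 falls below it — price never covers variable cost, so the firm shuts down and loses only its fixed cost.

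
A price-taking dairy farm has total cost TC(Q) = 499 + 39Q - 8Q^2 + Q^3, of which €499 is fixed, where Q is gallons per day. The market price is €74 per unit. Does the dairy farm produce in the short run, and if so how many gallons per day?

Produce at Q = 7

Variable cost is VC = 39Q - 8Q^2 + Q^3, so AVC = VC/Q = 39 - 8Q + Q^2 and MC = dTC/dQ = 39 - 16Q + 3Q^2.
AVC hits its minimum where MC = AVC, at Q = 4, giving min AVC = 39 - 8·4 + 4^2 = €23.
P = €74 exceeds min AVC = €23, so the firm stays open.
Solving P = MC: -35 - 16Q + 3Q^2 = 0 ⇒ Q = -5/3 or 7. On the upward-sloping branch, Q* = 7.
Check: AVC at Q = 7 is €32 ≤ P, so revenue covers variable cost.
Profit = P·Q − TC = 74·7 − 723 = -€205, a loss, but smaller than the €499 fixed cost the firm would lose by shutting down.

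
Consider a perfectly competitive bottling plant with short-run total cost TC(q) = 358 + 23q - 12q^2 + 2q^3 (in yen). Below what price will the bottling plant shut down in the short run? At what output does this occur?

The shutdown price is the minimum of AVC. VC = 23q - 12q^2 + 2q^3, so AVC = 23 - 12q + 2q^2.
At the minimum of AVC, MC = AVC. MC = 23 - 24q + 6q^2; setting MC = AVC gives 4q^2 - 12q = 0, so q = 3. min AVC = 5.
For P < ¥5 the firm produces nothing.

¥5 per unit, at q = 3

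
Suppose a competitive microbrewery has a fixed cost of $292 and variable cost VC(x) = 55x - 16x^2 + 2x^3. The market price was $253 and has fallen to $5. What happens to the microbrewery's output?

Output falls from 9 to 0 (the firm shuts down)

AVC = 55 - 16x + 2x^2, minimized at x = 4 where min AVC = $23. MC = 55 - 32x + 6x^2.
With P = $253 above the shutdown price, P = MC gives x = 9.
At P = $5 < min AVC = $23, price no longer covers variable cost at any output, so the firm shuts down: x = 0.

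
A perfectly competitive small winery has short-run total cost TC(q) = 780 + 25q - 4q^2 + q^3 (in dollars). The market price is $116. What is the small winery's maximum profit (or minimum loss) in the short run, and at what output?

Profit = -$290 at q = 7

AVC = 25 - 4q + q^2 has its minimum $21 at q = 2; price $116 clears that bar, so the firm operates.
With MC = 25 - 8q + 3q^2, P = MC on the upward-sloping part at q* = 7.
TR = 116·7 = 812. TC = 780 + 322 = 1102. Profit = 812 − 1102 = -$290.
That loss of $290 beats the $780 the firm would lose by shutting down; producing recovers $490 of fixed cost.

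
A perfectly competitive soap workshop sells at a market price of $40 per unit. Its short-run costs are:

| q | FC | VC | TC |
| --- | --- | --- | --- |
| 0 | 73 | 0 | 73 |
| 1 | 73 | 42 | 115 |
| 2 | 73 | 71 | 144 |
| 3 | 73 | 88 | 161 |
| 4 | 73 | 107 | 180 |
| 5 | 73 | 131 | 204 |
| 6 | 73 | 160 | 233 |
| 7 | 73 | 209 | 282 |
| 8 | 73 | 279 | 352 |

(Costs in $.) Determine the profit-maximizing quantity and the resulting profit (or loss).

q = 6; profit = $7

Tabulate TR − TC: q=0: -73; q=1: -75; q=2: -64; q=3: -41; q=4: -20; q=5: -4; q=6: 7; q=7: -2; q=8: -32.
Profit is maximized at q = 6. AVC there is 160/6 = $26.67 ≤ P, so producing beats shutting down (which would give -$73).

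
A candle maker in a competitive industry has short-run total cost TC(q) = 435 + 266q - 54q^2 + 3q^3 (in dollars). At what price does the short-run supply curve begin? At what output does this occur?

The shutdown price is the minimum of AVC. VC = 266q - 54q^2 + 3q^3, so AVC = 266 - 54q + 3q^2.
dAVC/dq = -54 + 6q = 0 gives q = 9. min AVC = 266 - 54·9 + 3·9^2 = 23.
So the shutdown price is $23.

$23 per unit, at q = 9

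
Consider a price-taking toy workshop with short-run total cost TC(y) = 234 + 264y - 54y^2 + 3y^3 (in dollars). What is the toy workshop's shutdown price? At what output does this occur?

The firm shuts down when price falls below the minimum of average variable cost. AVC = VC/y = 264 - 54y + 3y^2.
At the minimum of AVC, MC = AVC. MC = 264 - 108y + 9y^2; setting MC = AVC gives 6y^2 - 54y = 0, so y = 9. min AVC = 21.
The firm shuts down for any P below $21.

$21 per unit, at y = 9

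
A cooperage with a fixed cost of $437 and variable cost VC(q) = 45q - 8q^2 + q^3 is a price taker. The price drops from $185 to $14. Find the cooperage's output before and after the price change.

Output falls from 10 to 0 (the firm shuts down)

MC = 45 - 16q + 3q^2; the shutdown threshold is min AVC = $29 (at q = 4).
At P = $185 ≥ min AVC, set P = MC on the rising branch: q = 10.
At P = $14 < min AVC = $29, price no longer covers variable cost at any output, so the firm shuts down: q = 0.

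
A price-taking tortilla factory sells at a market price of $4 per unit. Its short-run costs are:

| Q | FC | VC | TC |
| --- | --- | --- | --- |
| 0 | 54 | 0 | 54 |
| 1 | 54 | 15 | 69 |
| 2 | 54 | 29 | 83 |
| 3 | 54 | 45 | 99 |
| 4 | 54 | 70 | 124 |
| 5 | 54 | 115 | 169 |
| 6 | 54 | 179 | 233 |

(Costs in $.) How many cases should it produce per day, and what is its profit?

Profit at each row (π = 4Q − TC): Q=0: -54; Q=1: -65; Q=2: -75; Q=3: -87; Q=4: -108; Q=5: -149; Q=6: -209.
Profit is highest at Q = 0. Equivalently, the lowest AVC in the table is 29/2 ≈ $14.50 at Q = 2, and P = $4 falls below it — price never covers variable cost, so the firm shuts down and loses only its fixed cost.

Q = 0 (shut down); profit = -$54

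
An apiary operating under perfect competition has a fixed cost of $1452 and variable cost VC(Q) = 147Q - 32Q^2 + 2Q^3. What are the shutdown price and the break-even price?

Shutdown price = min AVC. AVC = 147 - 32Q + 2Q^2, with vertex at Q = 8 and minimum $19.
ATC = 1452/Q + 147 - 32Q + 2Q^2. Setting dATC/dQ = −1452/Q^2 − 32 + 4Q = 0 gives Q = 11 (since 4·11^3 − 32·11^2 = 1452).
min ATC = 1452/11 + 147 − 32·11 + 2·11^2 = $169. That is the break-even price.
For $19 ≤ P < $169 the firm produces at a loss; below $19 it shuts down.

Shutdown price = $19; break-even price = $169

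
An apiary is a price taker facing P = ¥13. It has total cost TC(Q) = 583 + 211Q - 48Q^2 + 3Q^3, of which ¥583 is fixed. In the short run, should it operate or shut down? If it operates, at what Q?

From TC, MC = TC'(Q) = 211 - 96Q + 9Q^2 and AVC = VC/Q = 211 - 48Q + 3Q^2.
AVC hits its minimum where MC = AVC, at Q = 8, giving min AVC = 211 - 48·8 + 3·8^2 = ¥19.
Since P = ¥13 < min AVC = ¥19, price fails to cover variable cost at any output.
Best response: produce nothing and absorb the ¥583 fixed cost.

Shut down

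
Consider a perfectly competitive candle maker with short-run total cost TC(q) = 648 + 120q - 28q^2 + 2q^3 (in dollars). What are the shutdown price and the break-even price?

Shutdown price = $22; break-even price = $102

Shutdown price = min AVC. AVC = 120 - 28q + 2q^2, with vertex at q = 7 and minimum $22.
ATC = 648/q + 120 - 28q + 2q^2. Setting dATC/dq = −648/q^2 − 28 + 4q = 0 gives q = 9 (since 4·9^3 − 28·9^2 = 648).
min ATC = 648/9 + 120 − 28·9 + 2·9^2 = $102. That is the break-even price.
For $22 ≤ P < $102 the firm produces at a loss; below $22 it shuts down.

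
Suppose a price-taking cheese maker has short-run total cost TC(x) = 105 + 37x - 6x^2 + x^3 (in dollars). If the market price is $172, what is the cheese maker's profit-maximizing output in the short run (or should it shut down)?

Produce at x = 9

Variable cost is VC = 37x - 6x^2 + x^3, so AVC = VC/x = 37 - 6x + x^2 and MC = dTC/dx = 37 - 12x + 3x^2.
AVC hits its minimum where MC = AVC, at x = 3, giving min AVC = 37 - 6·3 + 3^2 = $28.
Since P = $172 ≥ min AVC = $28, price covers variable cost and the firm should produce.
P = MC gives -135 - 12x + 3x^2 = 0, with roots -5 and 9. Take the larger (rising MC): x* = 9.
Check: AVC at x = 9 is $64 ≤ P, so revenue covers variable cost.
Profit = P·x − TC = 172·9 − 681 = $867.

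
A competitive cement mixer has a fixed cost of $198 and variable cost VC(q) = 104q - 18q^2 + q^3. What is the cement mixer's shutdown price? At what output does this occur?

The firm shuts down when price falls below the minimum of average variable cost. AVC = VC/q = 104 - 18q + q^2.
dAVC/dq = -18 + 2q = 0 gives q = 9. min AVC = 104 - 18·9 + 9^2 = 23.
The firm shuts down for any P below $23.

$23 per unit, at q = 9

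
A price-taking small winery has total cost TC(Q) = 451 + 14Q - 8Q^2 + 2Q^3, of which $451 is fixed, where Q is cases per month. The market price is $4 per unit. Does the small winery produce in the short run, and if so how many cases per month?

From TC, MC = TC'(Q) = 14 - 16Q + 6Q^2 and AVC = VC/Q = 14 - 8Q + 2Q^2.
AVC is minimized where dAVC/dQ = -8 + 4Q = 0, at Q = 2; min AVC = 14 - 8·2 + 2·2^2 = $6.
With P < min AVC ($4 < $6), every unit sold adds to the loss.
Shutting down limits the loss to fixed cost, $451.

Shut down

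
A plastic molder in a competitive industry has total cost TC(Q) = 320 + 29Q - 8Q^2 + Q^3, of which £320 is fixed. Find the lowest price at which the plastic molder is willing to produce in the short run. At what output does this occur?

£13 per unit, at Q = 4

The firm shuts down when price falls below the minimum of average variable cost. AVC = VC/Q = 29 - 8Q + Q^2.
At the minimum of AVC, MC = AVC. MC = 29 - 16Q + 3Q^2; setting MC = AVC gives 2Q^2 - 8Q = 0, so Q = 4. min AVC = 13.
For P < £13 the firm produces nothing.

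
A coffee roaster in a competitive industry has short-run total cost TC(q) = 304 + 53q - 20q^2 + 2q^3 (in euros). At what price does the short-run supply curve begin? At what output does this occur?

€3 per unit, at q = 5

The firm shuts down when price falls below the minimum of average variable cost. AVC = VC/q = 53 - 20q + 2q^2.
dAVC/dq = -20 + 4q = 0 gives q = 5. min AVC = 53 - 20·5 + 2·5^2 = 3.
The firm shuts down for any P below €3.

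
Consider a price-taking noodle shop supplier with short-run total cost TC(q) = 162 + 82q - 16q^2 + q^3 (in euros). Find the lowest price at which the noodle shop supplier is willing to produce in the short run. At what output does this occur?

The shutdown price is the minimum of AVC. VC = 82q - 16q^2 + q^3, so AVC = 82 - 16q + q^2.
At the minimum of AVC, MC = AVC. MC = 82 - 32q + 3q^2; setting MC = AVC gives 2q^2 - 16q = 0, so q = 8. min AVC = 18.
The firm shuts down for any P below €18.

€18 per unit, at q = 8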